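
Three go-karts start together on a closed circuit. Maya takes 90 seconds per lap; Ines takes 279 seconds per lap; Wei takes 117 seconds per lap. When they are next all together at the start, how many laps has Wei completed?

310 laps

All finish a whole number of cycles simultaneously at t = LCM of the periods.
90 = 2 × 3^2 × 5
279 = 3^2 × 31
117 = 3^2 × 13
LCM(90, 279, 117) = 2 × 3^2 × 5 × 13 × 31 = 36270.
Laps for period 117: 36270 / 117 = 310.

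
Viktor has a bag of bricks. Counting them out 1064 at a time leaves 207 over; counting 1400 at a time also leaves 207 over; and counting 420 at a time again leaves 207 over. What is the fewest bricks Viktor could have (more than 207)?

80007

N − 207 must be a common multiple of 1064, 1400, and 420.
1064 = 2^3 × 7 × 19
1400 = 2^3 × 5^2 × 7
420 = 2^2 × 3 × 5 × 7
LCM(1064, 1400, 420) = 2^3 × 3 × 5^2 × 7 × 19 = 79800.
Smallest N > 207 is LCM + 207 = 79800 + 207 = 80007.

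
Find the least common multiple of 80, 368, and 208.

80 = 2^4 × 5
368 = 2^4 × 23
208 = 2^4 × 13
LCM(80, 368, 208) = 2^4 × 5 × 13 × 23 = 23920.

23920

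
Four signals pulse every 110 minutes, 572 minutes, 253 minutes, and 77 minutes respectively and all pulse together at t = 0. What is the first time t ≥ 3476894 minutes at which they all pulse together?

3683680 minutes

Joint pulses occur at multiples of LCM(110, 572, 253, 77).
110 = 2 × 5 × 11
572 = 2^2 × 11 × 13
253 = 11 × 23
77 = 7 × 11
LCM(110, 572, 253, 77) = 2^2 × 5 × 7 × 11 × 13 × 23 = 460460.
Smallest multiple of 460460 that is ≥ 3476894: ⌈3476894/460460⌉ × 460460 = 8 × 460460 = 3683680.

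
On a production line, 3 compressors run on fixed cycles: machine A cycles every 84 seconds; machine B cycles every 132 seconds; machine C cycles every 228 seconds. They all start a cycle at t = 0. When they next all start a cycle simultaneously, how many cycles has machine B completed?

133 cycles

They are all back at their starting positions together after one LCM of the periods.
84 = 2^2 × 3 × 7
132 = 2^2 × 3 × 11
228 = 2^2 × 3 × 19
LCM(84, 132, 228) = 2^2 × 3 × 7 × 11 × 19 = 17556.
Cycles for period 132: 17556 / 132 = 133.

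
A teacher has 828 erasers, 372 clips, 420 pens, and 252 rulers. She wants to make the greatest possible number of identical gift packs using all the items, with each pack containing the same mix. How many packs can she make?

12 packs

The pack count must divide each quantity, so the greatest is gcd(828, 372, 420, 252).
828 = 2^2 × 3^2 × 23
372 = 2^2 × 3 × 31
420 = 2^2 × 3 × 5 × 7
252 = 2^2 × 3^2 × 7
gcd(828, 372, 420, 252) = 2^2 × 3 = 12.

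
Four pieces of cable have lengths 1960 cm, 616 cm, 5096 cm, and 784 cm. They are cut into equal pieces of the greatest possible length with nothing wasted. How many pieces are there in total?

151

Piece length = gcd(1960, 616, 5096, 784).
1960 = 2^3 × 5 × 7^2
616 = 2^3 × 7 × 11
5096 = 2^3 × 7^2 × 13
784 = 2^4 × 7^2
gcd(1960, 616, 5096, 784) = 2^3 × 7 = 56.
Total pieces = 1960/56 + 616/56 + 5096/56 + 784/56 = 35 + 11 + 91 + 14 = 151.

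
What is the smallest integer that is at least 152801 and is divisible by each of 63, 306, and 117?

The integer must be a common multiple of 63, 306, and 117, so a multiple of their LCM.
63 = 3^2 × 7
306 = 2 × 3^2 × 17
117 = 3^2 × 13
LCM(63, 306, 117) = 2 × 3^2 × 7 × 13 × 17 = 27846.
Smallest multiple of 27846 that is ≥ 152801: ⌈152801/27846⌉ × 27846 = 6 × 27846 = 167076.

167076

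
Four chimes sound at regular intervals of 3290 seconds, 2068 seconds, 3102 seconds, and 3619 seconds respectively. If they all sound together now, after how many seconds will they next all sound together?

We need the least common multiple of the intervals.
3290 = 2 × 5 × 7 × 47
2068 = 2^2 × 11 × 47
3102 = 2 × 3 × 11 × 47
3619 = 7 × 11 × 47
LCM(3290, 2068, 3102, 3619) = 2^2 × 3 × 5 × 7 × 11 × 47 = 217140.

217140 seconds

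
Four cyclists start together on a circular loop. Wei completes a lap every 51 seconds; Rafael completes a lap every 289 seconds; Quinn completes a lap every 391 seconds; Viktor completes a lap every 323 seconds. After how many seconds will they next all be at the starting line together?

378879 seconds

They coincide at every common multiple of the periods; the first is the LCM.
51 = 3 × 17
289 = 17^2
391 = 17 × 23
323 = 17 × 19
LCM(51, 289, 391, 323) = 3 × 17^2 × 19 × 23 = 378879.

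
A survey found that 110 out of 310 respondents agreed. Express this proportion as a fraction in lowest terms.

11/31

110 = 2 × 5 × 11
310 = 2 × 5 × 31
gcd(110, 310) = 2 × 5 = 10.
Divide numerator and denominator by 10: 110/310 = 11/31.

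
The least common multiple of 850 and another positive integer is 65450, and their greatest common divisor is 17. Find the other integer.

gcd × lcm = product of the two integers, so the other integer is (17 × 65450) / 850 = 1309.

1309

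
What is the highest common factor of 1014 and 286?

1014 = 2 × 3 × 13^2
286 = 2 × 11 × 13
gcd(1014, 286) = 2 × 13 = 26.

26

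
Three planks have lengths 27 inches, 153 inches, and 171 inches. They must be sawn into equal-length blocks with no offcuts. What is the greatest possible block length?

This is the greatest common divisor of 27, 153, and 171.
27 = 3^3
153 = 3^2 × 17
171 = 3^2 × 19
gcd(27, 153, 171) = 3^2 = 9.

9 inches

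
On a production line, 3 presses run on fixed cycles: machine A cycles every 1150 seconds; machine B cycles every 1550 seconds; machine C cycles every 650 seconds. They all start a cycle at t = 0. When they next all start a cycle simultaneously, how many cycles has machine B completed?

299 cycles

The first common completion time is the LCM of the periods.
1150 = 2 × 5^2 × 23
1550 = 2 × 5^2 × 31
650 = 2 × 5^2 × 13
LCM(1150, 1550, 650) = 2 × 5^2 × 13 × 23 × 31 = 463450.
Cycles for period 1550: 463450 / 1550 = 299.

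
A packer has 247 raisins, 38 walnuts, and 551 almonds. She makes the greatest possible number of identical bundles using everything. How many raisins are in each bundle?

Number of bundles = gcd(247, 38, 551).
247 = 13 × 19
38 = 2 × 19
551 = 19 × 29
gcd(247, 38, 551) = 19.
raisins per bundle = 247 / 19 = 13.

13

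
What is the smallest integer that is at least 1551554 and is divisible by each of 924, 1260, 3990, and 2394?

The integer must be a common multiple of 924, 1260, 3990, and 2394, so a multiple of their LCM.
924 = 2^2 × 3 × 7 × 11
1260 = 2^2 × 3^2 × 5 × 7
3990 = 2 × 3 × 5 × 7 × 19
2394 = 2 × 3^2 × 7 × 19
LCM(924, 1260, 3990, 2394) = 2^2 × 3^2 × 5 × 7 × 11 × 19 = 263340.
Smallest multiple of 263340 that is ≥ 1551554: ⌈1551554/263340⌉ × 263340 = 6 × 263340 = 1580040.

1580040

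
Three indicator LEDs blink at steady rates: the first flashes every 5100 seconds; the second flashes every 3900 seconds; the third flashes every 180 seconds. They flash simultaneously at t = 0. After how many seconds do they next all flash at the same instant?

They coincide at every common multiple of the periods; the first is the LCM.
5100 = 2^2 × 3 × 5^2 × 17
3900 = 2^2 × 3 × 5^2 × 13
180 = 2^2 × 3^2 × 5
LCM(5100, 3900, 180) = 2^2 × 3^2 × 5^2 × 13 × 17 = 198900.

198900 seconds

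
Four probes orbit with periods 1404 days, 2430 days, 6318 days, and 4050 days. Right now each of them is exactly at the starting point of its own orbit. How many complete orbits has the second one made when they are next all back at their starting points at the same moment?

They are all back at their starting positions together after one LCM of the periods.
1404 = 2^2 × 3^3 × 13
2430 = 2 × 3^5 × 5
6318 = 2 × 3^5 × 13
4050 = 2 × 3^4 × 5^2
LCM(1404, 2430, 6318, 4050) = 2^2 × 3^5 × 5^2 × 13 = 315900.
Orbits for period 2430: 315900 / 2430 = 130.

130 orbits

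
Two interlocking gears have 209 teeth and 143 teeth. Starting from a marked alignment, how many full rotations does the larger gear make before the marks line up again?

They are all back at their starting positions together after one LCM of the periods.
209 = 11 × 19
143 = 11 × 13
LCM(209, 143) = 11 × 13 × 19 = 2717.
Rotations for period 209: 2717 / 209 = 13.

13 rotations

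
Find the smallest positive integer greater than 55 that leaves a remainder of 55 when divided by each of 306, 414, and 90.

N − 55 must be a common multiple of 306, 414, and 90.
306 = 2 × 3^2 × 17
414 = 2 × 3^2 × 23
90 = 2 × 3^2 × 5
LCM(306, 414, 90) = 2 × 3^2 × 5 × 17 × 23 = 35190.
Smallest N > 55 is LCM + 55 = 35190 + 55 = 35245.

35245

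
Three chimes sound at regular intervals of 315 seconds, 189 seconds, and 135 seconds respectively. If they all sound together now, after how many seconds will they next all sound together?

The first simultaneous occurrence is after LCM of the individual periods.
315 = 3^2 × 5 × 7
189 = 3^3 × 7
135 = 3^3 × 5
LCM(315, 189, 135) = 3^3 × 5 × 7 = 945.

945 seconds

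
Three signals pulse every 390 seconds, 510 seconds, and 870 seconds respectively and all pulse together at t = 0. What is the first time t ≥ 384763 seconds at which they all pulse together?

Joint pulses occur at multiples of LCM(390, 510, 870).
390 = 2 × 3 × 5 × 13
510 = 2 × 3 × 5 × 17
870 = 2 × 3 × 5 × 29
LCM(390, 510, 870) = 2 × 3 × 5 × 13 × 17 × 29 = 192270.
Smallest multiple of 192270 that is ≥ 384763: ⌈384763/192270⌉ × 192270 = 3 × 192270 = 576810.

576810 seconds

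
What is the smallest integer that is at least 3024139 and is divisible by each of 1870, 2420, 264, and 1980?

The integer must be a common multiple of 1870, 2420, 264, and 1980, so a multiple of their LCM.
1870 = 2 × 5 × 11 × 17
2420 = 2^2 × 5 × 11^2
264 = 2^3 × 3 × 11
1980 = 2^2 × 3^2 × 5 × 11
LCM(1870, 2420, 264, 1980) = 2^3 × 3^2 × 5 × 11^2 × 17 = 740520.
Smallest multiple of 740520 that is ≥ 3024139: ⌈3024139/740520⌉ × 740520 = 5 × 740520 = 3702600.

3702600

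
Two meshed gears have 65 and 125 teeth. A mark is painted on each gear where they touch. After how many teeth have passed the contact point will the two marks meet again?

1625 teeth

The first simultaneous occurrence is after LCM of the individual periods.
65 = 5 × 13
125 = 5^3
LCM(65, 125) = 5^3 × 13 = 1625.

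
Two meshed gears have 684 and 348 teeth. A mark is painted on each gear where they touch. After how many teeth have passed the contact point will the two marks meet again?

19836 teeth

The first simultaneous occurrence is after LCM of the individual periods.
684 = 2^2 × 3^2 × 19
348 = 2^2 × 3 × 29
LCM(684, 348) = 2^2 × 3^2 × 19 × 29 = 19836.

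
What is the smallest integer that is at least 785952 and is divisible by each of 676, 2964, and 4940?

963300

The integer must be a common multiple of 676, 2964, and 4940, so a multiple of their LCM.
676 = 2^2 × 13^2
2964 = 2^2 × 3 × 13 × 19
4940 = 2^2 × 5 × 13 × 19
LCM(676, 2964, 4940) = 2^2 × 3 × 5 × 13^2 × 19 = 192660.
Smallest multiple of 192660 that is ≥ 785952: ⌈785952/192660⌉ × 192660 = 5 × 192660 = 963300.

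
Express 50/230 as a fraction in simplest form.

50 = 2 × 5^2
230 = 2 × 5 × 23
gcd(50, 230) = 2 × 5 = 10.
Divide numerator and denominator by 10: 50/230 = 5/23.

5/23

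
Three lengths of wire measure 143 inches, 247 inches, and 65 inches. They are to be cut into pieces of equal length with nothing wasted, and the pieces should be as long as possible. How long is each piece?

13 inches

Each piece length must divide every original length, so the longest possible is gcd(143, 247, 65).
143 = 11 × 13
247 = 13 × 19
65 = 5 × 13
gcd(143, 247, 65) = 13.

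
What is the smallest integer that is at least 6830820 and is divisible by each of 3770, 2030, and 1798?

7362810

The integer must be a common multiple of 3770, 2030, and 1798, so a multiple of their LCM.
3770 = 2 × 5 × 13 × 29
2030 = 2 × 5 × 7 × 29
1798 = 2 × 29 × 31
LCM(3770, 2030, 1798) = 2 × 5 × 7 × 13 × 29 × 31 = 818090.
Smallest multiple of 818090 that is ≥ 6830820: ⌈6830820/818090⌉ × 818090 = 9 × 818090 = 7362810.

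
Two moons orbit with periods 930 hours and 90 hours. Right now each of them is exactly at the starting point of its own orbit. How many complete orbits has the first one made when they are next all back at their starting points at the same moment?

3 orbits

They are all back at their starting positions together after one LCM of the periods.
930 = 2 × 3 × 5 × 31
90 = 2 × 3^2 × 5
LCM(930, 90) = 2 × 3^2 × 5 × 31 = 2790.
Orbits for period 930: 2790 / 930 = 3.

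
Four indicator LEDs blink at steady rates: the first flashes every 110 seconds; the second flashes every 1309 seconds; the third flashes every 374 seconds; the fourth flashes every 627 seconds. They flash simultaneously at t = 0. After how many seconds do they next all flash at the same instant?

The first simultaneous occurrence is after LCM of the individual periods.
110 = 2 × 5 × 11
1309 = 7 × 11 × 17
374 = 2 × 11 × 17
627 = 3 × 11 × 19
LCM(110, 1309, 374, 627) = 2 × 3 × 5 × 7 × 11 × 17 × 19 = 746130.

746130 seconds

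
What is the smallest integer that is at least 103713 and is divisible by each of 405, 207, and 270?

111780

The integer must be a common multiple of 405, 207, and 270, so a multiple of their LCM.
405 = 3^4 × 5
207 = 3^2 × 23
270 = 2 × 3^3 × 5
LCM(405, 207, 270) = 2 × 3^4 × 5 × 23 = 18630.
Smallest multiple of 18630 that is ≥ 103713: ⌈103713/18630⌉ × 18630 = 6 × 18630 = 111780.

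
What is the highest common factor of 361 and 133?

361 = 19^2
133 = 7 × 19
gcd(361, 133) = 19.

19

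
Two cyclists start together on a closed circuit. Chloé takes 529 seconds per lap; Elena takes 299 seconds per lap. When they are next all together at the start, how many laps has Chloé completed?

13 laps

The first common completion time is the LCM of the periods.
529 = 23^2
299 = 13 × 23
LCM(529, 299) = 13 × 23^2 = 6877.
Laps for period 529: 6877 / 529 = 13.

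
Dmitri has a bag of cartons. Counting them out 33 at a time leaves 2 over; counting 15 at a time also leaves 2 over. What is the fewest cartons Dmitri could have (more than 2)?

N − 2 must be a common multiple of 33 and 15.
33 = 3 × 11
15 = 3 × 5
LCM(33, 15) = 3 × 5 × 11 = 165.
Smallest N > 2 is LCM + 2 = 165 + 2 = 167.

167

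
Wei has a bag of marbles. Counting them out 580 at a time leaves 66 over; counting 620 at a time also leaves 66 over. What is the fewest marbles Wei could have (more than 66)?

N − 66 must be a common multiple of 580 and 620.
580 = 2^2 × 5 × 29
620 = 2^2 × 5 × 31
LCM(580, 620) = 2^2 × 5 × 29 × 31 = 17980.
Smallest N > 66 is LCM + 66 = 17980 + 66 = 18046.

18046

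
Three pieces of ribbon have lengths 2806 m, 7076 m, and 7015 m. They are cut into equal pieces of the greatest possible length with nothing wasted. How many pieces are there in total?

277

Piece length = gcd(2806, 7076, 7015).
2806 = 2 × 23 × 61
7076 = 2^2 × 29 × 61
7015 = 5 × 23 × 61
gcd(2806, 7076, 7015) = 61.
Total pieces = 2806/61 + 7076/61 + 7015/61 = 46 + 116 + 115 = 277.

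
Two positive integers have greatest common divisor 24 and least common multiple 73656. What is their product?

For any two positive integers, gcd × lcm = product = 24 × 73656 = 1767744.

1767744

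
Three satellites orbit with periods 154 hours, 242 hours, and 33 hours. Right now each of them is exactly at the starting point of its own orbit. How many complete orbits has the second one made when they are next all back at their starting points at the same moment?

21 orbits

The first common completion time is the LCM of the periods.
154 = 2 × 7 × 11
242 = 2 × 11^2
33 = 3 × 11
LCM(154, 242, 33) = 2 × 3 × 7 × 11^2 = 5082.
Orbits for period 242: 5082 / 242 = 21.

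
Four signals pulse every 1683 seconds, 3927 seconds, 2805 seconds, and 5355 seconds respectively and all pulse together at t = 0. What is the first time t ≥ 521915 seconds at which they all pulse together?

530145 seconds

Joint pulses occur at multiples of LCM(1683, 3927, 2805, 5355).
1683 = 3^2 × 11 × 17
3927 = 3 × 7 × 11 × 17
2805 = 3 × 5 × 11 × 17
5355 = 3^2 × 5 × 7 × 17
LCM(1683, 3927, 2805, 5355) = 3^2 × 5 × 7 × 11 × 17 = 58905.
Smallest multiple of 58905 that is ≥ 521915: ⌈521915/58905⌉ × 58905 = 9 × 58905 = 530145.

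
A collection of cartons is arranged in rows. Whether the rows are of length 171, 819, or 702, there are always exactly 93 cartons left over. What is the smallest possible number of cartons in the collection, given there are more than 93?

93459

N − 93 must be a common multiple of 171, 819, and 702.
171 = 3^2 × 19
819 = 3^2 × 7 × 13
702 = 2 × 3^3 × 13
LCM(171, 819, 702) = 2 × 3^3 × 7 × 13 × 19 = 93366.
Smallest N > 93 is LCM + 93 = 93366 + 93 = 93459.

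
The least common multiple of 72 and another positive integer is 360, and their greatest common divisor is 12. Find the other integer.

60

gcd × lcm = product of the two integers, so the other integer is (12 × 360) / 72 = 60.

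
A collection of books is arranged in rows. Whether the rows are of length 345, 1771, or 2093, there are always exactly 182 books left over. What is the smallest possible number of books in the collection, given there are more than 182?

345527

N − 182 must be a common multiple of 345, 1771, and 2093.
345 = 3 × 5 × 23
1771 = 7 × 11 × 23
2093 = 7 × 13 × 23
LCM(345, 1771, 2093) = 3 × 5 × 7 × 11 × 13 × 23 = 345345.
Smallest N > 182 is LCM + 182 = 345345 + 182 = 345527.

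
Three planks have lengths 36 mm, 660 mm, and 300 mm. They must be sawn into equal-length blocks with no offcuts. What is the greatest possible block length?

12 mm

The block length must divide every plank, so the greatest is gcd(36, 660, 300).
36 = 2^2 × 3^2
660 = 2^2 × 3 × 5 × 11
300 = 2^2 × 3 × 5^2
gcd(36, 660, 300) = 2^2 × 3 = 12.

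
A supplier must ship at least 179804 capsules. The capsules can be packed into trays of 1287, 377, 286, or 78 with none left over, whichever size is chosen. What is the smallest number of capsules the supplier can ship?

223938

The number of capsules must be a common multiple of 1287, 377, 286, and 78, so a multiple of their LCM.
1287 = 3^2 × 11 × 13
377 = 13 × 29
286 = 2 × 11 × 13
78 = 2 × 3 × 13
LCM(1287, 377, 286, 78) = 2 × 3^2 × 11 × 13 × 29 = 74646.
Smallest multiple of 74646 that is ≥ 179804: ⌈179804/74646⌉ × 74646 = 3 × 74646 = 223938.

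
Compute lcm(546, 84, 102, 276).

546 = 2 × 3 × 7 × 13
84 = 2^2 × 3 × 7
102 = 2 × 3 × 17
276 = 2^2 × 3 × 23
LCM(546, 84, 102, 276) = 2^2 × 3 × 7 × 13 × 17 × 23 = 426972.

426972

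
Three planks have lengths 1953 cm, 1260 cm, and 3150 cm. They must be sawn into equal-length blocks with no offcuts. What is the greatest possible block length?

63 cm

The block length must divide every plank, so the greatest is gcd(1953, 1260, 3150).
1953 = 3^2 × 7 × 31
1260 = 2^2 × 3^2 × 5 × 7
3150 = 2 × 3^2 × 5^2 × 7
gcd(1953, 1260, 3150) = 3^2 × 7 = 63.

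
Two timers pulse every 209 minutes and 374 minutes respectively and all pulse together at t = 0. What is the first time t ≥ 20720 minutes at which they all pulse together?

21318 minutes

Joint pulses occur at multiples of LCM(209, 374).
209 = 11 × 19
374 = 2 × 11 × 17
LCM(209, 374) = 2 × 11 × 17 × 19 = 7106.
Smallest multiple of 7106 that is ≥ 20720: ⌈20720/7106⌉ × 7106 = 3 × 7106 = 21318.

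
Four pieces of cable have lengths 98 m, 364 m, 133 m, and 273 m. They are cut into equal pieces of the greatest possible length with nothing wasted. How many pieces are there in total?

124

Piece length = gcd(98, 364, 133, 273).
98 = 2 × 7^2
364 = 2^2 × 7 × 13
133 = 7 × 19
273 = 3 × 7 × 13
gcd(98, 364, 133, 273) = 7.
Total pieces = 98/7 + 364/7 + 133/7 + 273/7 = 14 + 52 + 19 + 39 = 124.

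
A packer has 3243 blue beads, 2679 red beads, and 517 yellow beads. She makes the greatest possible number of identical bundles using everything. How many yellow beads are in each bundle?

11

Number of bundles = gcd(3243, 2679, 517).
3243 = 3 × 23 × 47
2679 = 3 × 19 × 47
517 = 11 × 47
gcd(3243, 2679, 517) = 47.
yellow beads per bundle = 517 / 47 = 11.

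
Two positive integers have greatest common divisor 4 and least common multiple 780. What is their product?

3120

For any two positive integers, gcd × lcm = product = 4 × 780 = 3120.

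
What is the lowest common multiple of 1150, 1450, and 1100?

1150 = 2 × 5^2 × 23
1450 = 2 × 5^2 × 29
1100 = 2^2 × 5^2 × 11
LCM(1150, 1450, 1100) = 2^2 × 5^2 × 11 × 23 × 29 = 733700.

733700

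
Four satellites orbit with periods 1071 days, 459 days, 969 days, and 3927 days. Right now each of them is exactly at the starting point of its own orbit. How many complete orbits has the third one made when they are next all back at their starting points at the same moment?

693 orbits

They are all back at their starting positions together after one LCM of the periods.
1071 = 3^2 × 7 × 17
459 = 3^3 × 17
969 = 3 × 17 × 19
3927 = 3 × 7 × 11 × 17
LCM(1071, 459, 969, 3927) = 3^3 × 7 × 11 × 17 × 19 = 671517.
Orbits for period 969: 671517 / 969 = 693.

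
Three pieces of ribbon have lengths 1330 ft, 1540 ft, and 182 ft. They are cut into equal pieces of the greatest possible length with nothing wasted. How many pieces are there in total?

218

Piece length = gcd(1330, 1540, 182).
1330 = 2 × 5 × 7 × 19
1540 = 2^2 × 5 × 7 × 11
182 = 2 × 7 × 13
gcd(1330, 1540, 182) = 2 × 7 = 14.
Total pieces = 1330/14 + 1540/14 + 182/14 = 95 + 110 + 13 = 218.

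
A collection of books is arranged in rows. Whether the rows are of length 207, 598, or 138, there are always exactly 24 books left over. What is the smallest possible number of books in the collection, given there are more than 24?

N − 24 must be a common multiple of 207, 598, and 138.
207 = 3^2 × 23
598 = 2 × 13 × 23
138 = 2 × 3 × 23
LCM(207, 598, 138) = 2 × 3^2 × 13 × 23 = 5382.
Smallest N > 24 is LCM + 24 = 5382 + 24 = 5406.

5406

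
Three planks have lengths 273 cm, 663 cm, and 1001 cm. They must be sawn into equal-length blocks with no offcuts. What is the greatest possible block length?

This is the greatest common divisor of 273, 663, and 1001.
273 = 3 × 7 × 13
663 = 3 × 13 × 17
1001 = 7 × 11 × 13
gcd(273, 663, 1001) = 13.

13 cm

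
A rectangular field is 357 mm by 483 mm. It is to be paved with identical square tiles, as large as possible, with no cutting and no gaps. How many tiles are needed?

391

Tile side = gcd(357, 483).
357 = 3 × 7 × 17
483 = 3 × 7 × 23
gcd(357, 483) = 3 × 7 = 21.
Tiles: (357/21) × (483/21) = 17 × 23 = 391.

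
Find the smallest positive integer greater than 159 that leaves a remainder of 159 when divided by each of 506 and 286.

N − 159 must be a common multiple of 506 and 286.
506 = 2 × 11 × 23
286 = 2 × 11 × 13
LCM(506, 286) = 2 × 11 × 13 × 23 = 6578.
Smallest N > 159 is LCM + 159 = 6578 + 159 = 6737.

6737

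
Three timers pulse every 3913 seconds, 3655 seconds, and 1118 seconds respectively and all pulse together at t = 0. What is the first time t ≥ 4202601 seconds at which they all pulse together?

Joint pulses occur at multiples of LCM(3913, 3655, 1118).
3913 = 7 × 13 × 43
3655 = 5 × 17 × 43
1118 = 2 × 13 × 43
LCM(3913, 3655, 1118) = 2 × 5 × 7 × 13 × 17 × 43 = 665210.
Smallest multiple of 665210 that is ≥ 4202601: ⌈4202601/665210⌉ × 665210 = 7 × 665210 = 4656470.

4656470 seconds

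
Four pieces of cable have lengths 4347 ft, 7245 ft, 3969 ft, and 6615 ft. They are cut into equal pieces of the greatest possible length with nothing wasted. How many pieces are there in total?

352

Piece length = gcd(4347, 7245, 3969, 6615).
4347 = 3^3 × 7 × 23
7245 = 3^2 × 5 × 7 × 23
3969 = 3^4 × 7^2
6615 = 3^3 × 5 × 7^2
gcd(4347, 7245, 3969, 6615) = 3^2 × 7 = 63.
Total pieces = 4347/63 + 7245/63 + 3969/63 + 6615/63 = 69 + 115 + 63 + 105 = 352.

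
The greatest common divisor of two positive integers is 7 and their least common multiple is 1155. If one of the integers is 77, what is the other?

105

For two integers, gcd × lcm = product, so the other is (7 × 1155) / 77 = 8085 / 77 = 105.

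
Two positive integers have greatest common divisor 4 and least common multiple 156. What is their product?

For any two positive integers, gcd × lcm = product = 4 × 156 = 624.

624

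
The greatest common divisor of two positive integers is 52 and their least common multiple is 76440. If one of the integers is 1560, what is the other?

For two integers, gcd × lcm = product, so the other is (52 × 76440) / 1560 = 3974880 / 1560 = 2548.

2548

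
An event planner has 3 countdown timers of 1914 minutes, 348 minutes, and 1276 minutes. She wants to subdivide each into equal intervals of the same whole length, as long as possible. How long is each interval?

The interval must divide each timer length; the longest such is the gcd.
1914 = 2 × 3 × 11 × 29
348 = 2^2 × 3 × 29
1276 = 2^2 × 11 × 29
gcd(1914, 348, 1276) = 2 × 29 = 58.

58 minutes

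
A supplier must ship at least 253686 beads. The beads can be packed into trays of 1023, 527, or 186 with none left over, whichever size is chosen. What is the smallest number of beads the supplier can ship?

278256

The number of beads must be a common multiple of 1023, 527, and 186, so a multiple of their LCM.
1023 = 3 × 11 × 31
527 = 17 × 31
186 = 2 × 3 × 31
LCM(1023, 527, 186) = 2 × 3 × 11 × 17 × 31 = 34782.
Smallest multiple of 34782 that is ≥ 253686: ⌈253686/34782⌉ × 34782 = 8 × 34782 = 278256.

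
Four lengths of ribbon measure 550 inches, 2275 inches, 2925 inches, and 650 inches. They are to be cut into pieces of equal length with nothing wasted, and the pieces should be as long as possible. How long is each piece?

Each piece length must divide every original length, so the longest possible is gcd(550, 2275, 2925, 650).
550 = 2 × 5^2 × 11
2275 = 5^2 × 7 × 13
2925 = 3^2 × 5^2 × 13
650 = 2 × 5^2 × 13
gcd(550, 2275, 2925, 650) = 5^2 = 25.

25 inches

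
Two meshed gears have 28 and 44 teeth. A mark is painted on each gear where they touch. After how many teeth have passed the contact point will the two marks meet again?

308 teeth

They coincide at every common multiple of the periods; the first is the LCM.
28 = 2^2 × 7
44 = 2^2 × 11
LCM(28, 44) = 2^2 × 7 × 11 = 308.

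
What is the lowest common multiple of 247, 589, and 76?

247 = 13 × 19
589 = 19 × 31
76 = 2^2 × 19
LCM(247, 589, 76) = 2^2 × 13 × 19 × 31 = 30628.

30628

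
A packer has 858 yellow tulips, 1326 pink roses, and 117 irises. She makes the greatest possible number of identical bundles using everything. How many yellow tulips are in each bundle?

22

Number of bundles = gcd(858, 1326, 117).
858 = 2 × 3 × 11 × 13
1326 = 2 × 3 × 13 × 17
117 = 3^2 × 13
gcd(858, 1326, 117) = 3 × 13 = 39.
yellow tulips per bundle = 858 / 39 = 22.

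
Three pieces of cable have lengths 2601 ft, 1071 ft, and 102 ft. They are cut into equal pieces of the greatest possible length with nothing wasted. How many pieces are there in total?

74

Piece length = gcd(2601, 1071, 102).
2601 = 3^2 × 17^2
1071 = 3^2 × 7 × 17
102 = 2 × 3 × 17
gcd(2601, 1071, 102) = 3 × 17 = 51.
Total pieces = 2601/51 + 1071/51 + 102/51 = 51 + 21 + 2 = 74.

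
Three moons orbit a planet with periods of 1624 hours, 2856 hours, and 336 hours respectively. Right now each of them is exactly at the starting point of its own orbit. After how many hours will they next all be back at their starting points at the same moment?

165648 hours

They coincide at every common multiple of the periods; the first is the LCM.
1624 = 2^3 × 7 × 29
2856 = 2^3 × 3 × 7 × 17
336 = 2^4 × 3 × 7
LCM(1624, 2856, 336) = 2^4 × 3 × 7 × 17 × 29 = 165648.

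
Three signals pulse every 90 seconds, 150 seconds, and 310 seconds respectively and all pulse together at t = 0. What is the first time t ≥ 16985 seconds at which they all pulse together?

Joint pulses occur at multiples of LCM(90, 150, 310).
90 = 2 × 3^2 × 5
150 = 2 × 3 × 5^2
310 = 2 × 5 × 31
LCM(90, 150, 310) = 2 × 3^2 × 5^2 × 31 = 13950.
Smallest multiple of 13950 that is ≥ 16985: ⌈16985/13950⌉ × 13950 = 2 × 13950 = 27900.

27900 seconds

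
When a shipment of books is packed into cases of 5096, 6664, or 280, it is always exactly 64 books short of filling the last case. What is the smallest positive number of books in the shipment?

Being 64 short of a full case of size k means N ≡ −64 (mod k), i.e. N + 64 is a multiple of each size.
5096 = 2^3 × 7^2 × 13
6664 = 2^3 × 7^2 × 17
280 = 2^3 × 5 × 7
LCM(5096, 6664, 280) = 2^3 × 5 × 7^2 × 13 × 17 = 433160.
Smallest positive N is 433160 − 64 = 433096.

433096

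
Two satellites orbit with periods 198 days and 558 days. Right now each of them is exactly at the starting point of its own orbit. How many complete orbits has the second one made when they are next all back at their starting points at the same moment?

The first common completion time is the LCM of the periods.
198 = 2 × 3^2 × 11
558 = 2 × 3^2 × 31
LCM(198, 558) = 2 × 3^2 × 11 × 31 = 6138.
Orbits for period 558: 6138 / 558 = 11.

11 orbits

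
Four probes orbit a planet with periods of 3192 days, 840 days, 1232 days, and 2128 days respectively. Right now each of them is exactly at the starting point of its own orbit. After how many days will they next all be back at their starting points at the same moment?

351120 days

They coincide at every common multiple of the periods; the first is the LCM.
3192 = 2^3 × 3 × 7 × 19
840 = 2^3 × 3 × 5 × 7
1232 = 2^4 × 7 × 11
2128 = 2^4 × 7 × 19
LCM(3192, 840, 1232, 2128) = 2^4 × 3 × 5 × 7 × 11 × 19 = 351120.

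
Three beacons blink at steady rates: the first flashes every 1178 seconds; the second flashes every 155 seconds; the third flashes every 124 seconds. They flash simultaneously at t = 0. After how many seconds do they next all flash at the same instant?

11780 seconds

We need the least common multiple of the intervals.
1178 = 2 × 19 × 31
155 = 5 × 31
124 = 2^2 × 31
LCM(1178, 155, 124) = 2^2 × 5 × 19 × 31 = 11780.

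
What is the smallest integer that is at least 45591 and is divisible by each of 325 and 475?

49400

The integer must be a common multiple of 325 and 475, so a multiple of their LCM.
325 = 5^2 × 13
475 = 5^2 × 19
LCM(325, 475) = 5^2 × 13 × 19 = 6175.
Smallest multiple of 6175 that is ≥ 45591: ⌈45591/6175⌉ × 6175 = 8 × 6175 = 49400.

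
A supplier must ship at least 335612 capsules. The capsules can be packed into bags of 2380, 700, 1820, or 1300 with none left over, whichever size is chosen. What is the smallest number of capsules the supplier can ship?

The number of capsules must be a common multiple of 2380, 700, 1820, and 1300, so a multiple of their LCM.
2380 = 2^2 × 5 × 7 × 17
700 = 2^2 × 5^2 × 7
1820 = 2^2 × 5 × 7 × 13
1300 = 2^2 × 5^2 × 13
LCM(2380, 700, 1820, 1300) = 2^2 × 5^2 × 7 × 13 × 17 = 154700.
Smallest multiple of 154700 that is ≥ 335612: ⌈335612/154700⌉ × 154700 = 3 × 154700 = 464100.

464100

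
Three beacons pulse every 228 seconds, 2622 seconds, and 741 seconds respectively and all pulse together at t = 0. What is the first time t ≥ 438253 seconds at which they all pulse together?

Joint pulses occur at multiples of LCM(228, 2622, 741).
228 = 2^2 × 3 × 19
2622 = 2 × 3 × 19 × 23
741 = 3 × 13 × 19
LCM(228, 2622, 741) = 2^2 × 3 × 13 × 19 × 23 = 68172.
Smallest multiple of 68172 that is ≥ 438253: ⌈438253/68172⌉ × 68172 = 7 × 68172 = 477204.

477204 seconds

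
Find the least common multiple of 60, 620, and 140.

13020

60 = 2^2 × 3 × 5
620 = 2^2 × 5 × 31
140 = 2^2 × 5 × 7
LCM(60, 620, 140) = 2^2 × 3 × 5 × 7 × 31 = 13020.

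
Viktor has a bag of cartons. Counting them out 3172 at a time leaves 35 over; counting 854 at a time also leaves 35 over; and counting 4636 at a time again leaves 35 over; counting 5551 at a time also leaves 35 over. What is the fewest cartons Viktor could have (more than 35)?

N − 35 must be a common multiple of 3172, 854, 4636, and 5551.
3172 = 2^2 × 13 × 61
854 = 2 × 7 × 61
4636 = 2^2 × 19 × 61
5551 = 7 × 13 × 61
LCM(3172, 854, 4636, 5551) = 2^2 × 7 × 13 × 19 × 61 = 421876.
Smallest N > 35 is LCM + 35 = 421876 + 35 = 421911.

421911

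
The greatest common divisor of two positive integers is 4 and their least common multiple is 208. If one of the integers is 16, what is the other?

For two integers, gcd × lcm = product, so the other is (4 × 208) / 16 = 832 / 16 = 52.

52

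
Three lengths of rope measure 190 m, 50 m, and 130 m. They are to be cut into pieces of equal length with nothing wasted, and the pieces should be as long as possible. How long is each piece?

The greatest length dividing all of 190, 50, and 130 is their gcd.
190 = 2 × 5 × 19
50 = 2 × 5^2
130 = 2 × 5 × 13
gcd(190, 50, 130) = 2 × 5 = 10.

10 m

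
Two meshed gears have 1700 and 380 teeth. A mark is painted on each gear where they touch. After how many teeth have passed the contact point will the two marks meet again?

32300 teeth

The first simultaneous occurrence is after LCM of the individual periods.
1700 = 2^2 × 5^2 × 17
380 = 2^2 × 5 × 19
LCM(1700, 380) = 2^2 × 5^2 × 17 × 19 = 32300.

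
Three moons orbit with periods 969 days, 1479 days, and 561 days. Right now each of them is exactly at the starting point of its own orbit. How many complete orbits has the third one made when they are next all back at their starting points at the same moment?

551 orbits

The first common completion time is the LCM of the periods.
969 = 3 × 17 × 19
1479 = 3 × 17 × 29
561 = 3 × 11 × 17
LCM(969, 1479, 561) = 3 × 11 × 17 × 19 × 29 = 309111.
Orbits for period 561: 309111 / 561 = 551.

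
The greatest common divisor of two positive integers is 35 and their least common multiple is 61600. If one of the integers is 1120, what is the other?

1925

For two integers, gcd × lcm = product, so the other is (35 × 61600) / 1120 = 2156000 / 1120 = 1925.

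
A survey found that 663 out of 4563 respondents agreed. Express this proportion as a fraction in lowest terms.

663 = 3 × 13 × 17
4563 = 3^3 × 13^2
gcd(663, 4563) = 3 × 13 = 39.
Divide numerator and denominator by 39: 663/4563 = 17/117.

17/117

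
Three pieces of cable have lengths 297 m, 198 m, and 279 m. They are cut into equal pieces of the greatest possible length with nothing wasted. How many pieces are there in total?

86

Piece length = gcd(297, 198, 279).
297 = 3^3 × 11
198 = 2 × 3^2 × 11
279 = 3^2 × 31
gcd(297, 198, 279) = 3^2 = 9.
Total pieces = 297/9 + 198/9 + 279/9 = 33 + 22 + 31 = 86.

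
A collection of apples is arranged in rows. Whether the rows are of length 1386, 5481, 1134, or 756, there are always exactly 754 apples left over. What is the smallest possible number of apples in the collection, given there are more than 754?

724246

N − 754 must be a common multiple of 1386, 5481, 1134, and 756.
1386 = 2 × 3^2 × 7 × 11
5481 = 3^3 × 7 × 29
1134 = 2 × 3^4 × 7
756 = 2^2 × 3^3 × 7
LCM(1386, 5481, 1134, 756) = 2^2 × 3^4 × 7 × 11 × 29 = 723492.
Smallest N > 754 is LCM + 754 = 723492 + 754 = 724246.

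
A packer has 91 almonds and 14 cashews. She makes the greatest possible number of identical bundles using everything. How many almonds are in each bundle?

Number of bundles = gcd(91, 14).
91 = 7 × 13
14 = 2 × 7
gcd(91, 14) = 7.
almonds per bundle = 91 / 7 = 13.

13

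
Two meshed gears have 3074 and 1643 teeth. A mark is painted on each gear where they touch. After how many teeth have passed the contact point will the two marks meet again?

95294 teeth

They coincide at every common multiple of the periods; the first is the LCM.
3074 = 2 × 29 × 53
1643 = 31 × 53
LCM(3074, 1643) = 2 × 29 × 31 × 53 = 95294.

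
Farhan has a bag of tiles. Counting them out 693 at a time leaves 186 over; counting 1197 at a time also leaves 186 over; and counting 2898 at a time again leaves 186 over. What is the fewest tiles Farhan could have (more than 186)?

605868

N − 186 must be a common multiple of 693, 1197, and 2898.
693 = 3^2 × 7 × 11
1197 = 3^2 × 7 × 19
2898 = 2 × 3^2 × 7 × 23
LCM(693, 1197, 2898) = 2 × 3^2 × 7 × 11 × 19 × 23 = 605682.
Smallest N > 186 is LCM + 186 = 605682 + 186 = 605868.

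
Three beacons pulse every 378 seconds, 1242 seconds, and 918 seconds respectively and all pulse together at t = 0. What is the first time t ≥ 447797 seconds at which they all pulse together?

Joint pulses occur at multiples of LCM(378, 1242, 918).
378 = 2 × 3^3 × 7
1242 = 2 × 3^3 × 23
918 = 2 × 3^3 × 17
LCM(378, 1242, 918) = 2 × 3^3 × 7 × 17 × 23 = 147798.
Smallest multiple of 147798 that is ≥ 447797: ⌈447797/147798⌉ × 147798 = 4 × 147798 = 591192.

591192 seconds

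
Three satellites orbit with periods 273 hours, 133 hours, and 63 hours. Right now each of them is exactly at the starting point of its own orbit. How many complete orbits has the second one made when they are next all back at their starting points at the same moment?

The first common completion time is the LCM of the periods.
273 = 3 × 7 × 13
133 = 7 × 19
63 = 3^2 × 7
LCM(273, 133, 63) = 3^2 × 7 × 13 × 19 = 15561.
Orbits for period 133: 15561 / 133 = 117.

117 orbits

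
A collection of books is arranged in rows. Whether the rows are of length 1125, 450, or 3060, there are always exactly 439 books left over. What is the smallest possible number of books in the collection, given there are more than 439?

76939

N − 439 must be a common multiple of 1125, 450, and 3060.
1125 = 3^2 × 5^3
450 = 2 × 3^2 × 5^2
3060 = 2^2 × 3^2 × 5 × 17
LCM(1125, 450, 3060) = 2^2 × 3^2 × 5^3 × 17 = 76500.
Smallest N > 439 is LCM + 439 = 76500 + 439 = 76939.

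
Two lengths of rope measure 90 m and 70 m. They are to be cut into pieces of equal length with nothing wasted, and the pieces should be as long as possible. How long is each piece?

10 m

Each piece length must divide every original length, so the longest possible is gcd(90, 70).
90 = 2 × 3^2 × 5
70 = 2 × 5 × 7
gcd(90, 70) = 2 × 5 = 10.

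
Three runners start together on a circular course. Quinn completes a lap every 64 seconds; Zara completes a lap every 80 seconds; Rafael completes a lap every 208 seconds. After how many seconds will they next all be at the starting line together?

They coincide at every common multiple of the periods; the first is the LCM.
64 = 2^6
80 = 2^4 × 5
208 = 2^4 × 13
LCM(64, 80, 208) = 2^6 × 5 × 13 = 4160.

4160 seconds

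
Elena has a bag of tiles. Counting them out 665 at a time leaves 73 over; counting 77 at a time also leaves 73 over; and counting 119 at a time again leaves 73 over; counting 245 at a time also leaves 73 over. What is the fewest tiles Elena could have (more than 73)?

N − 73 must be a common multiple of 665, 77, 119, and 245.
665 = 5 × 7 × 19
77 = 7 × 11
119 = 7 × 17
245 = 5 × 7^2
LCM(665, 77, 119, 245) = 5 × 7^2 × 11 × 17 × 19 = 870485.
Smallest N > 73 is LCM + 73 = 870485 + 73 = 870558.

870558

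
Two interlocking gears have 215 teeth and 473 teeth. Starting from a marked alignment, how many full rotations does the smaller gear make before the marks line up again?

11 rotations

They are all back at their starting positions together after one LCM of the periods.
215 = 5 × 43
473 = 11 × 43
LCM(215, 473) = 5 × 11 × 43 = 2365.
Rotations for period 215: 2365 / 215 = 11.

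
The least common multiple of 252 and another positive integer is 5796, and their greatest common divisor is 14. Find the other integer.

322

gcd × lcm = product of the two integers, so the other integer is (14 × 5796) / 252 = 322.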